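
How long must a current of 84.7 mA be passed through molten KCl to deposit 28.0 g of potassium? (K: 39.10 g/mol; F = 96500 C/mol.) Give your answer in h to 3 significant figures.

n(K) = 28.0 / 39.10 = 0.7161 mol
K⁺ + e⁻ → K, so n(e⁻) = 0.7161 mol
Q = 0.7161 × 96500 = 69100 C
t = Q / I = 69100 / 0.0847 = 8.158×10^5 s = 227 h

227 h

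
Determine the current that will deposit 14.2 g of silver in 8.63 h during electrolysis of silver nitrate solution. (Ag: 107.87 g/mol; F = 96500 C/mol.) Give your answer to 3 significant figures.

n(Ag) = 14.2 / 107.87 = 0.1316 mol
Ag⁺ + e⁻ → Ag, so n(e⁻) = 0.1316 mol
Q = 0.1316 × 96500 = 12700 C
I = Q / t = 12700 / 31068 s = 0.409 A

0.409 A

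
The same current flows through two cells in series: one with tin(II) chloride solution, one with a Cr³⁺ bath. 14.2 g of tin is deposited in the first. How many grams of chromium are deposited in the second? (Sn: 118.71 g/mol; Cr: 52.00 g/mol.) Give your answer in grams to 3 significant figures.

n(Sn) = 14.2 / 118.71 = 0.1196 mol
Sn²⁺ + 2e⁻ → Sn, so n(e⁻) = 2 × 0.1196 = 0.2392 mol
The cells are in series, so the same charge (and hence the same n(e⁻) = 0.2392 mol) passes through both.
Cr³⁺ + 3e⁻ → Cr, so n(Cr) = 0.2392 / 3 = 0.07973 mol
m(Cr) = 0.07973 × 52.00 = 4.15 g

4.15 g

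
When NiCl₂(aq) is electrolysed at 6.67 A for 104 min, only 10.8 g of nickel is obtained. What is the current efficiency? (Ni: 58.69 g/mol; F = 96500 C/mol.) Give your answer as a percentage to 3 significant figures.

85.3%

Q = 6.67 × 6240 = 41620 C
n(e⁻) = 41620 / 96500 = 0.4313 mol
Ni²⁺ + 2e⁻ → Ni, so theoretical n(Ni) = 0.2157 mol → 12.66 g
Efficiency = 10.8 / 12.66 = 0.8531 = 85.3%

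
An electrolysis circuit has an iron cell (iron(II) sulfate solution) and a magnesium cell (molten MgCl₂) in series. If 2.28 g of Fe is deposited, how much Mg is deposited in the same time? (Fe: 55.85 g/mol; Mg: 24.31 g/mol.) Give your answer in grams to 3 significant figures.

n(Fe) = 2.28 / 55.85 = 0.04082 mol
Fe²⁺ + 2e⁻ → Fe, so n(e⁻) = 2 × 0.04082 = 0.08164 mol
In series, the same 0.08164 mol of electrons flows through the second cell.
Mg²⁺ + 2e⁻ → Mg, so n(Mg) = 0.08164 / 2 = 0.04082 mol
m(Mg) = 0.04082 × 24.31 = 0.992 g

0.992 g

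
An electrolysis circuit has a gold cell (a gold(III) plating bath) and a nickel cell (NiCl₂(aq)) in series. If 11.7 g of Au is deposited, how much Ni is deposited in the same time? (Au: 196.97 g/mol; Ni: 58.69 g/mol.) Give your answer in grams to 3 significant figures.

n(Au) = 11.7 / 196.97 = 0.05940 mol
Au³⁺ + 3e⁻ → Au, so n(e⁻) = 3 × 0.05940 = 0.1782 mol
In series, the same 0.1782 mol of electrons flows through the second cell.
Ni²⁺ + 2e⁻ → Ni, so n(Ni) = 0.1782 / 2 = 0.08910 mol
m(Ni) = 0.08910 × 58.69 = 5.23 g

5.23 g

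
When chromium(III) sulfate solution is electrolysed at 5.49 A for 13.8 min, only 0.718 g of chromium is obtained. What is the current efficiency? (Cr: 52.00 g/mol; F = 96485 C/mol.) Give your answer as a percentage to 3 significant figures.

Q = 5.49 × 828 = 4546 C
n(e⁻) = 4546 / 96485 = 0.04712 mol
Cr³⁺ + 3e⁻ → Cr, so theoretical n(Cr) = 0.01571 mol → 0.8169 g
Efficiency = 0.718 / 0.8169 = 0.8789 = 87.9%

87.9%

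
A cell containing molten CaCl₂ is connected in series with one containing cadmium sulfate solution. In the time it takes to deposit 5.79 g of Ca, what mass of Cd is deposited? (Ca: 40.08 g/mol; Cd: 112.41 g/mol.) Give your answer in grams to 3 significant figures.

n(Ca) = 5.79 / 40.08 = 0.1445 mol
Ca²⁺ + 2e⁻ → Ca, so n(e⁻) = 2 × 0.1445 = 0.2890 mol
Same current for the same time ⇒ same n(e⁻) = 0.2890 mol in both cells.
Cd²⁺ + 2e⁻ → Cd, so n(Cd) = 0.2890 / 2 = 0.1445 mol
m(Cd) = 0.1445 × 112.41 = 16.2 g

16.2 g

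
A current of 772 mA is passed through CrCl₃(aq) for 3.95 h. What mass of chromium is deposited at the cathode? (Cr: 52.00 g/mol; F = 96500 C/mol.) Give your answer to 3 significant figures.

1.97 g

Q = It = 0.772 × 14220 = 10980 C
n(e⁻) = 10980 / 96500 = 0.1138 mol
Cr³⁺ + 3e⁻ → Cr, so n(Cr) = 0.1138 / 3 = 0.03793 mol
m = 0.03793 × 52.00 = 1.97 g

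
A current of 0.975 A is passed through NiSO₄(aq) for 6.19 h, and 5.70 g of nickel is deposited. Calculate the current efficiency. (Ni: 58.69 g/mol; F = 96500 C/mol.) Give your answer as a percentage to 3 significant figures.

86.3%

Q = 0.975 × 22284 = 21730 C
n(e⁻) = 21730 / 96500 = 0.2252 mol
Ni²⁺ + 2e⁻ → Ni, so theoretical n(Ni) = 0.1126 mol → 6.608 g
Efficiency = 5.70 / 6.608 = 0.8626 = 86.3%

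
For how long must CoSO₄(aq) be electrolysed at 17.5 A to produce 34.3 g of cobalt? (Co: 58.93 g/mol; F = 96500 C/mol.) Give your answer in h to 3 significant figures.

n(Co) = 34.3 / 58.93 = 0.5820 mol
Co²⁺ + 2e⁻ → Co, so n(e⁻) = 2 × 0.5820 = 1.164 mol
Q = 1.164 × 96500 = 1.123×10^5 C
t = Q / I = 1.123×10^5 / 17.5 = 6417 s = 1.78 h

1.78 h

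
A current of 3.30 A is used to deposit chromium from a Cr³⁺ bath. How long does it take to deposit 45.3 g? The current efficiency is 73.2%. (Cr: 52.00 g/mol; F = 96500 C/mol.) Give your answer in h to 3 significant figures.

n(Cr) = 45.3 / 52.00 = 0.8712 mol
Cr³⁺ + 3e⁻ → Cr, so n(e⁻) = 3 × 0.8712 = 2.614 mol
Q = 2.614 × 96500 / 0.732 = 3.446×10^5 C
t = Q / I = 3.446×10^5 / 3.30 = 1.044×10^5 s = 29.0 h

29.0 h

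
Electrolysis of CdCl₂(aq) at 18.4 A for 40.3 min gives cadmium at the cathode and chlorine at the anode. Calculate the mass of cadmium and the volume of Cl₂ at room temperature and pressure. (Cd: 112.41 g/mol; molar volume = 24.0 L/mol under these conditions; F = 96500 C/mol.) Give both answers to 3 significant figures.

25.9 g Cd; 5.53 L Cl₂

Q = 18.4 × 2418 = 44490 C; n(e⁻) = 44490 / 96500 = 0.4610 mol
Cathode: Cd²⁺ + 2e⁻ → Cd → n(Cd) = 0.4610/2 = 0.2305 mol → 25.9 g
Anode: 2Cl⁻ → Cl₂ + 2e⁻ → n(Cl₂) = 0.4610/2 = 0.2305 mol → 5.53 L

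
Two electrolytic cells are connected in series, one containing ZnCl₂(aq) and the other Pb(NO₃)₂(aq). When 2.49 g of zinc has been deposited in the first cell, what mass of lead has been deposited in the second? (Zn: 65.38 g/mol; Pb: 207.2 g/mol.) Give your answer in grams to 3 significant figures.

7.89 g

n(Zn) = 2.49 / 65.38 = 0.03809 mol
Zn²⁺ + 2e⁻ → Zn, so n(e⁻) = 2 × 0.03809 = 0.07618 mol
Since the cells are in series, n(e⁻) in the Pb cell is also 0.07618 mol.
Pb²⁺ + 2e⁻ → Pb, so n(Pb) = 0.07618 / 2 = 0.03809 mol
m(Pb) = 0.03809 × 207.2 = 7.89 g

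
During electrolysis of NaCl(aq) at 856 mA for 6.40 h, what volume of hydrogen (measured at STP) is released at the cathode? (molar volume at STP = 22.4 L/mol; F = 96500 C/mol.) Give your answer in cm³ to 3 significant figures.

2290 cm³

Q = It = 0.856 × 23040 = 19720 C
n(e⁻) = Q/F = 19720/96500 = 0.2044 mol
2H⁺ + 2e⁻ → H₂, so n(H₂) = 0.2044 / 2 = 0.1022 mol
V = 0.1022 × 22.4 = 2.289 L
= 2290 cm³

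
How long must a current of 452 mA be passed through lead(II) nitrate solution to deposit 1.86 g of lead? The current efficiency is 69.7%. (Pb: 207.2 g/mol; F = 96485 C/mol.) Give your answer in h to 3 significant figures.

n(Pb) = 1.86 / 207.2 = 0.008977 mol
Pb²⁺ + 2e⁻ → Pb, so n(e⁻) = 2 × 0.008977 = 0.01795 mol
Q = 0.01795 × 96485 / 0.697 = 2485 C
t = Q / I = 2485 / 0.452 = 5498 s = 1.53 h

1.53 h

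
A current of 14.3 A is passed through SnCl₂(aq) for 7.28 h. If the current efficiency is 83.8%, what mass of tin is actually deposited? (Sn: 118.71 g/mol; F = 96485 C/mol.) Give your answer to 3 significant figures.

Q = 14.3 × 26208 = 3.748×10^5 C
n(e⁻) = 3.748×10^5 / 96485 = 3.885 mol
Sn²⁺ + 2e⁻ → Sn, so theoretical m(Sn) = 1.943 × 118.71 = 230.7 g
Actual mass = 83.8% × 230.7 = 193 g

193 g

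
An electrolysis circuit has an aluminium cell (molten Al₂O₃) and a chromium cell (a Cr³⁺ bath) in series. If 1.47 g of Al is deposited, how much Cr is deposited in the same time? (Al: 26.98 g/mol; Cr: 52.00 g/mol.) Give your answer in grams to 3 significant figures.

2.83 g

n(Al) = 1.47 / 26.98 = 0.05448 mol
Al³⁺ + 3e⁻ → Al, so n(e⁻) = 3 × 0.05448 = 0.1634 mol
Same current for the same time ⇒ same n(e⁻) = 0.1634 mol in both cells.
Cr³⁺ + 3e⁻ → Cr, so n(Cr) = 0.1634 / 3 = 0.05447 mol
m(Cr) = 0.05447 × 52.00 = 2.83 g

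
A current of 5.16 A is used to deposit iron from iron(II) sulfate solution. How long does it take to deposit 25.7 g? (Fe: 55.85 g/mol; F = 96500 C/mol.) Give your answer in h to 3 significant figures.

4.78 h

n(Fe) = 25.7 / 55.85 = 0.4602 mol
Fe²⁺ + 2e⁻ → Fe, so n(e⁻) = 2 × 0.4602 = 0.9204 mol
Q = 0.9204 × 96500 = 88820 C
t = Q / I = 88820 / 5.16 = 17210 s = 4.78 h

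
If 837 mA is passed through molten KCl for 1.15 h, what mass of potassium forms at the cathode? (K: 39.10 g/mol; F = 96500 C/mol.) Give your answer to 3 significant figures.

1.40 g

Q = 0.837 A × 4140 s = 3465 C
n(e⁻) = Q/F = 3465/96500 = 0.03591 mol
K⁺ + e⁻ → K, so n(K) = 0.03591 mol
m = 0.03591 × 39.10 = 1.40 g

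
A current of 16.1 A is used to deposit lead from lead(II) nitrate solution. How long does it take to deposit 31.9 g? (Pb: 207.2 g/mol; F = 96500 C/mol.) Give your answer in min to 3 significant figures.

n(Pb) = 31.9 / 207.2 = 0.1540 mol
Pb²⁺ + 2e⁻ → Pb, so n(e⁻) = 2 × 0.1540 = 0.3080 mol
Q = 0.3080 × 96500 = 29720 C
t = Q / I = 29720 / 16.1 = 1846 s = 30.8 min

30.8 min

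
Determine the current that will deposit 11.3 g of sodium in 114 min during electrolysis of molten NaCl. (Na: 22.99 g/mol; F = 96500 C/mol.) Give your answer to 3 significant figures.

n(Na) = 11.3 / 22.99 = 0.4915 mol
Na⁺ + e⁻ → Na, so n(e⁻) = 0.4915 mol
Q = 0.4915 × 96500 = 47430 C
I = Q / t = 47430 / 6840 s = 6.93 A

6.93 A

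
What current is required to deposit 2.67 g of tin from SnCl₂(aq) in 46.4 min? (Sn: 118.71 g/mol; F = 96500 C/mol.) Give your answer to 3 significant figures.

1.56 A

n(Sn) = 2.67 / 118.71 = 0.02249 mol
Sn²⁺ + 2e⁻ → Sn, so n(e⁻) = 2 × 0.02249 = 0.04498 mol
Q = 0.04498 × 96500 = 4341 C
I = Q / t = 4341 / 2784 s = 1.56 A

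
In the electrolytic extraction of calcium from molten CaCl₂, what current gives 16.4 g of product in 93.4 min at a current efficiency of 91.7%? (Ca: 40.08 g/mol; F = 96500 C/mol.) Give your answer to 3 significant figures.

n(Ca) = 16.4 / 40.08 = 0.4092 mol
Ca²⁺ + 2e⁻ → Ca, so n(e⁻) = 2 × 0.4092 = 0.8184 mol
Q = 0.8184 × 96500 / 0.917 = 86120 C
I = Q / t = 86120 / 5604 s = 15.4 A

15.4 A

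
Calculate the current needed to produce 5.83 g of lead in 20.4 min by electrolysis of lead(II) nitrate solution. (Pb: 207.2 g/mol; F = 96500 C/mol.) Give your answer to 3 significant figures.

4.44 A

n(Pb) = 5.83 / 207.2 = 0.02814 mol
Pb²⁺ + 2e⁻ → Pb, so n(e⁻) = 2 × 0.02814 = 0.05628 mol
Q = 0.05628 × 96500 = 5431 C
I = Q / t = 5431 / 1224 s = 4.44 A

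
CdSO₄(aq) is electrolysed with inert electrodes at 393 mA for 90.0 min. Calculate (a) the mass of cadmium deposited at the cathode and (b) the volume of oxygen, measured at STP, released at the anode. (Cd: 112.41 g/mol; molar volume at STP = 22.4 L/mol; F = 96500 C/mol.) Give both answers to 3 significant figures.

1.24 g Cd; 0.123 L O₂

Q = 0.393 × 5400 = 2122 C; n(e⁻) = 2122 / 96500 = 0.02199 mol
Cathode: Cd²⁺ + 2e⁻ → Cd → n(Cd) = 0.02199/2 = 0.01100 mol → 1.24 g
Anode: 2H₂O → O₂ + 4H⁺ + 4e⁻ → n(O₂) = 0.02199/4 = 0.005498 mol → 0.123 L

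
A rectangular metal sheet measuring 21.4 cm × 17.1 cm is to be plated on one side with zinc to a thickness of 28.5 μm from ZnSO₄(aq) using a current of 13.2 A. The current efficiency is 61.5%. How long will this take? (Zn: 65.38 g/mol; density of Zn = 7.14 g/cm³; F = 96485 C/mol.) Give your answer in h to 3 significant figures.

Plated area = 21.4 × 17.1 = 365.9 cm²
Volume = 365.9 × 28.5×10⁻⁴ cm = 1.043 cm³
m(Zn) = 1.043 × 7.14 = 7.447 g
n(Zn) = 7.447 / 65.38 = 0.1139 mol; n(e⁻) = 2 × 0.1139 = 0.2278 mol
Q = 0.2278 × 96485 / 0.615 = 35740 C
t = 35740 / 13.2 = 2708 s = 0.752 h

0.752 h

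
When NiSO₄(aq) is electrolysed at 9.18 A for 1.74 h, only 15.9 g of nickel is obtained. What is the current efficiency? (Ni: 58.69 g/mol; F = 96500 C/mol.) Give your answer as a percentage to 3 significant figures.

90.9%

Q = 9.18 × 6264 = 57500 C
n(e⁻) = 57500 / 96500 = 0.5959 mol
Ni²⁺ + 2e⁻ → Ni, so theoretical n(Ni) = 0.2980 mol → 17.49 g
Efficiency = 15.9 / 17.49 = 0.9091 = 90.9%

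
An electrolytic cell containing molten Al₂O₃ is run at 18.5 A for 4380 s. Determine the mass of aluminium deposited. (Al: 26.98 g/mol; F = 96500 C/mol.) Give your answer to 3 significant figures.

Q = 18.5 A × 4380 s = 81030 C
n(e⁻) = 81030 / 96500 = 0.8397 mol
Al³⁺ + 3e⁻ → Al, so n(Al) = 0.8397 / 3 = 0.2799 mol
m = 0.2799 × 26.98 = 7.55 g

7.55 g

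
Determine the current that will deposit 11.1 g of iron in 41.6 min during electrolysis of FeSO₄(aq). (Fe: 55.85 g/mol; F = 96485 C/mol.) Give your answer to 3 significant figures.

15.4 A

n(Fe) = 11.1 / 55.85 = 0.1987 mol
Fe²⁺ + 2e⁻ → Fe, so n(e⁻) = 2 × 0.1987 = 0.3974 mol
Q = 0.3974 × 96485 = 38340 C
I = Q / t = 38340 / 2496 s = 15.4 A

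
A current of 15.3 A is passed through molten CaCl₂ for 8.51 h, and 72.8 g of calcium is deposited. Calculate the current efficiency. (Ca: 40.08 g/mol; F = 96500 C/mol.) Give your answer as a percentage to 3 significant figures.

74.8%

Q = 15.3 × 30636 = 4.687×10^5 C
n(e⁻) = 4.687×10^5 / 96500 = 4.857 mol
Ca²⁺ + 2e⁻ → Ca, so theoretical n(Ca) = 2.429 mol → 97.35 g
Efficiency = 72.8 / 97.35 = 0.7478 = 74.8%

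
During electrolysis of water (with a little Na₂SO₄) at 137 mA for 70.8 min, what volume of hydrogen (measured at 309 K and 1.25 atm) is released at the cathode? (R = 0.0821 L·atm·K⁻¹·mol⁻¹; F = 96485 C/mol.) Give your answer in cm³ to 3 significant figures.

Q = It = 0.137 × 4248 = 582.0 C
n(e⁻) = 582.0 / 96485 = 0.006032 mol
2H⁺ + 2e⁻ → H₂, so n(H₂) = 0.006032 / 2 = 0.003016 mol
V = nRT/P = 0.003016 × 0.0821 × 309 / 1.25 = 0.06121 L
= 61.2 cm³

61.2 cm³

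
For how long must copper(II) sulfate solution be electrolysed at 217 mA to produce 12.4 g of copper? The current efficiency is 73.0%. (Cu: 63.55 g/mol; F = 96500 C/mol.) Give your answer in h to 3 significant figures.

66.0 h

n(Cu) = 12.4 / 63.55 = 0.1951 mol
Cu²⁺ + 2e⁻ → Cu, so n(e⁻) = 2 × 0.1951 = 0.3902 mol
Q = 0.3902 × 96500 / 0.730 = 51580 C
t = Q / I = 51580 / 0.217 = 2.377×10^5 s = 66.0 h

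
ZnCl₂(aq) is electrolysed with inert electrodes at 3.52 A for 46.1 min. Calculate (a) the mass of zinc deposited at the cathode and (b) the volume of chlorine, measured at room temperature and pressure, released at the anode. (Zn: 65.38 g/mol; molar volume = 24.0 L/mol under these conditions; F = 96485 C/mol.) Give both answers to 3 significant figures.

3.30 g Zn; 1.21 L Cl₂

Q = 3.52 × 2766 = 9736 C; n(e⁻) = 9736 / 96485 = 0.1009 mol
Cathode: Zn²⁺ + 2e⁻ → Zn → n(Zn) = 0.1009/2 = 0.05045 mol → 3.30 g
Anode: 2Cl⁻ → Cl₂ + 2e⁻ → n(Cl₂) = 0.1009/2 = 0.05045 mol → 1.21 L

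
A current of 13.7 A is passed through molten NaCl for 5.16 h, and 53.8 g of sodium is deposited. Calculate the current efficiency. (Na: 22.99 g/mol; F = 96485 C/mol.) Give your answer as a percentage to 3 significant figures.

88.7%

Q = 13.7 × 18576 = 2.545×10^5 C
n(e⁻) = 2.545×10^5 / 96485 = 2.638 mol
Na⁺ + e⁻ → Na, so theoretical n(Na) = 2.638 mol → 60.65 g
Efficiency = 53.8 / 60.65 = 0.8871 = 88.7%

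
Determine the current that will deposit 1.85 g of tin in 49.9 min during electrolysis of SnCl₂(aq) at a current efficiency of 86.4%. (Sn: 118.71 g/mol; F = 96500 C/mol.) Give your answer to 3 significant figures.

1.16 A

n(Sn) = 1.85 / 118.71 = 0.01558 mol
Sn²⁺ + 2e⁻ → Sn, so n(e⁻) = 2 × 0.01558 = 0.03116 mol
Q = 0.03116 × 96500 / 0.864 = 3480 C
I = Q / t = 3480 / 2994 s = 1.16 A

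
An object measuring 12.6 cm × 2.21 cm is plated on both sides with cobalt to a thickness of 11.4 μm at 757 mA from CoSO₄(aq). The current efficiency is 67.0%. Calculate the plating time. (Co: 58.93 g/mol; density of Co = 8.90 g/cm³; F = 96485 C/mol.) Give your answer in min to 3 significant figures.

60.8 min

Plated area = 2 × 12.6 × 2.21 = 55.69 cm²
Volume = 55.69 × 11.4×10⁻⁴ cm = 0.06349 cm³
m(Co) = 0.06349 × 8.90 = 0.5651 g
n(Co) = 0.5651 / 58.93 = 0.009589 mol; n(e⁻) = 2 × 0.009589 = 0.01918 mol
Q = 0.01918 × 96485 / 0.670 = 2762 C
t = 2762 / 0.757 = 3649 s = 60.8 min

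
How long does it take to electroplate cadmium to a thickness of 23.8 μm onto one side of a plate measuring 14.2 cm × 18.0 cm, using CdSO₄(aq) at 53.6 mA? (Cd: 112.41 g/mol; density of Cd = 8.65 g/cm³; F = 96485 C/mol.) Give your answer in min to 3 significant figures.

2810 min

Plated area = 14.2 × 18.0 = 255.6 cm²
Volume = 255.6 × 23.8×10⁻⁴ cm = 0.6083 cm³
m(Cd) = 0.6083 × 8.65 = 5.262 g
n(Cd) = 5.262 / 112.41 = 0.04681 mol; n(e⁻) = 2 × 0.04681 = 0.09362 mol
Q = 0.09362 × 96485 = 9033 C
t = 9033 / 0.0536 = 1.685×10^5 s = 2810 min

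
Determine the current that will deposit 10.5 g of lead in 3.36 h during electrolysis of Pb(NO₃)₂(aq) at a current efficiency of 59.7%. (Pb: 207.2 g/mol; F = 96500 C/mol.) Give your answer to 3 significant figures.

n(Pb) = 10.5 / 207.2 = 0.05068 mol
Pb²⁺ + 2e⁻ → Pb, so n(e⁻) = 2 × 0.05068 = 0.1014 mol
Q = 0.1014 × 96500 / 0.597 = 16390 C
I = Q / t = 16390 / 12096 s = 1.35 A

1.35 A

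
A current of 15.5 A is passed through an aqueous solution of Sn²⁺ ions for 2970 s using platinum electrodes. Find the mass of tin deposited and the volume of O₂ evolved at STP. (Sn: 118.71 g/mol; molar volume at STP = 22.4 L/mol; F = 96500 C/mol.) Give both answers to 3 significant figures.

Q = 15.5 × 2970 = 46040 C; n(e⁻) = 46040 / 96500 = 0.4771 mol
Cathode: Sn²⁺ + 2e⁻ → Sn → n(Sn) = 0.4771/2 = 0.2386 mol → 28.3 g
Anode: 2H₂O → O₂ + 4H⁺ + 4e⁻ → n(O₂) = 0.4771/4 = 0.1193 mol → 2.67 L

28.3 g Sn; 2.67 L O₂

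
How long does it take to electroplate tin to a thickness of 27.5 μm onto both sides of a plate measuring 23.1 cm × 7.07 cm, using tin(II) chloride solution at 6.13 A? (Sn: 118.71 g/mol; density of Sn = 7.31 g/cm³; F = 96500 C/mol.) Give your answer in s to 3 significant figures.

1740 s

Plated area = 2 × 23.1 × 7.07 = 326.6 cm²
Volume = 326.6 × 27.5×10⁻⁴ cm = 0.8982 cm³
m(Sn) = 0.8982 × 7.31 = 6.566 g
n(Sn) = 6.566 / 118.71 = 0.05531 mol; n(e⁻) = 2 × 0.05531 = 0.1106 mol
Q = 0.1106 × 96500 = 10670 C
t = 10670 / 6.13 = 1741 s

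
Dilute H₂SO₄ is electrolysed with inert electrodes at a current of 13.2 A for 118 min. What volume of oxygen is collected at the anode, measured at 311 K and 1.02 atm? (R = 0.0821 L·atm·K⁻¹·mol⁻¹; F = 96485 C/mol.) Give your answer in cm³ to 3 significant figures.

6060 cm³

Q = It = 13.2 × 7080 = 93460 C
n(e⁻) = Q/F = 93460/96485 = 0.9686 mol
2H₂O → O₂ + 4H⁺ + 4e⁻, so n(O₂) = 0.9686 / 4 = 0.2422 mol
V = nRT/P = 0.2422 × 0.0821 × 311 / 1.02 = 6.063 L
= 6060 cm³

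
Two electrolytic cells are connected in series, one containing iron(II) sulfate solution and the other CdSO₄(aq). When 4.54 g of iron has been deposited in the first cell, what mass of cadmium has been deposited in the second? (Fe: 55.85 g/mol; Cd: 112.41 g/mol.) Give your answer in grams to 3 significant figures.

n(Fe) = 4.54 / 55.85 = 0.08129 mol
Fe²⁺ + 2e⁻ → Fe, so n(e⁻) = 2 × 0.08129 = 0.1626 mol
In series, the same 0.1626 mol of electrons flows through the second cell.
Cd²⁺ + 2e⁻ → Cd, so n(Cd) = 0.1626 / 2 = 0.08130 mol
m(Cd) = 0.08130 × 112.41 = 9.14 g

9.14 g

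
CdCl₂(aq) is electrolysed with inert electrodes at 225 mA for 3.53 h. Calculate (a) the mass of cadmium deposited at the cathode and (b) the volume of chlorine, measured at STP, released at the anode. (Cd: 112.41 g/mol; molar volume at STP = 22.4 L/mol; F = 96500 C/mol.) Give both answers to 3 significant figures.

1.67 g Cd; 0.332 L Cl₂

Q = 0.225 × 12708 = 2859 C; n(e⁻) = 2859 / 96500 = 0.02963 mol
Cathode: Cd²⁺ + 2e⁻ → Cd → n(Cd) = 0.02963/2 = 0.01482 mol → 1.67 g
Anode: 2Cl⁻ → Cl₂ + 2e⁻ → n(Cl₂) = 0.02963/2 = 0.01482 mol → 0.332 L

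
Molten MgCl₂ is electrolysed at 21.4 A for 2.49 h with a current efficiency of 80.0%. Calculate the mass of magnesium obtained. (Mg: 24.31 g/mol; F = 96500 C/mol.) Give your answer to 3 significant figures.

19.3 g

Q = 21.4 × 8964 = 1.918×10^5 C
n(e⁻) = 1.918×10^5 / 96500 = 1.988 mol
Mg²⁺ + 2e⁻ → Mg, so theoretical m(Mg) = 0.9940 × 24.31 = 24.16 g
Actual mass = 80.0% × 24.16 = 19.3 g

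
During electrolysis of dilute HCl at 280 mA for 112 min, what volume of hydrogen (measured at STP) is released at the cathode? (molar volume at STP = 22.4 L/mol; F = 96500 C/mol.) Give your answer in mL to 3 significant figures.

218 mL

Charge passed = 0.280 × 6720 = 1882 C
n(e⁻) = 1882 / 96500 = 0.01950 mol
2H⁺ + 2e⁻ → H₂, so n(H₂) = 0.01950 / 2 = 0.009750 mol
V = 0.009750 × 22.4 = 0.2184 L
= 218 mL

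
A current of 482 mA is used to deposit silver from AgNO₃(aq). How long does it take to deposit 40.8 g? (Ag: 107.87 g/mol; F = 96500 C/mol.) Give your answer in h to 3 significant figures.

n(Ag) = 40.8 / 107.87 = 0.3782 mol
Ag⁺ + e⁻ → Ag, so n(e⁻) = 0.3782 mol
Q = 0.3782 × 96500 = 36500 C
t = Q / I = 36500 / 0.482 = 75730 s = 21.0 h

21.0 h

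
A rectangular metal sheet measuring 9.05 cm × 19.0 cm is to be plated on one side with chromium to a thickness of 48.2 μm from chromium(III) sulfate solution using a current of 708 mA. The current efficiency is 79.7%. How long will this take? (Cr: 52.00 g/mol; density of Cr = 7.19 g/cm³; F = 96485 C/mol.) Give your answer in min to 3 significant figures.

Plated area = 9.05 × 19.0 = 172.0 cm²
Volume = 172.0 × 48.2×10⁻⁴ cm = 0.8290 cm³
m(Cr) = 0.8290 × 7.19 = 5.961 g
n(Cr) = 5.961 / 52.00 = 0.1146 mol; n(e⁻) = 3 × 0.1146 = 0.3438 mol
Q = 0.3438 × 96485 / 0.797 = 41620 C
t = 41620 / 0.708 = 58790 s = 980 min

980 min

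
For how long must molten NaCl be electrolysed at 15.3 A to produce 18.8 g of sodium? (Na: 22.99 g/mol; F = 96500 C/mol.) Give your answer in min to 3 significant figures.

86.0 min

n(Na) = 18.8 / 22.99 = 0.8177 mol
Na⁺ + e⁻ → Na, so n(e⁻) = 0.8177 mol
Q = 0.8177 × 96500 = 78910 C
t = Q / I = 78910 / 15.3 = 5158 s = 86.0 min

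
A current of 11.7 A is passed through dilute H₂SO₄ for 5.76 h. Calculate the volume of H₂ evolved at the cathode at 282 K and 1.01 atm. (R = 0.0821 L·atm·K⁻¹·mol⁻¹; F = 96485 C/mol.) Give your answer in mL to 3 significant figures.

28800 mL

Charge passed = 11.7 × 20736 = 2.426×10^5 C
Moles of electrons = 2.426×10^5 / 96485 = 2.514 mol
2H⁺ + 2e⁻ → H₂, so n(H₂) = 2.514 / 2 = 1.257 mol
V = nRT/P = 1.257 × 0.0821 × 282 / 1.01 = 28.81 L
= 28800 mL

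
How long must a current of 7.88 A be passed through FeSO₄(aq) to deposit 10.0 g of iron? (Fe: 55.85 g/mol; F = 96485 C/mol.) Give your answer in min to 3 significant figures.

n(Fe) = 10.0 / 55.85 = 0.1791 mol
Fe²⁺ + 2e⁻ → Fe, so n(e⁻) = 2 × 0.1791 = 0.3582 mol
Q = 0.3582 × 96485 = 34560 C
t = Q / I = 34560 / 7.88 = 4386 s = 73.1 min

73.1 min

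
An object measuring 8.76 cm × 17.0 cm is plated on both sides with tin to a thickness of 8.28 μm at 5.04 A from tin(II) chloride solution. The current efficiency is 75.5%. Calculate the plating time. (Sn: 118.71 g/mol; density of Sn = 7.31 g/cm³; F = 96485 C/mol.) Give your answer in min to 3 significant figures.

12.8 min

Plated area = 2 × 8.76 × 17.0 = 297.8 cm²
Volume = 297.8 × 8.28×10⁻⁴ cm = 0.2466 cm³
m(Sn) = 0.2466 × 7.31 = 1.803 g
n(Sn) = 1.803 / 118.71 = 0.01519 mol; n(e⁻) = 2 × 0.01519 = 0.03038 mol
Q = 0.03038 × 96485 / 0.755 = 3882 C
t = 3882 / 5.04 = 770.2 s = 12.8 min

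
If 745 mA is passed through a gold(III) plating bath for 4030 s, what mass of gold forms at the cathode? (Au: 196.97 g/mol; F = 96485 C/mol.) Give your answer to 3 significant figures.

2.04 g

Q = It = 0.745 × 4030 = 3002 C
n(e⁻) = 3002 / 96485 = 0.03111 mol
Au³⁺ + 3e⁻ → Au, so n(Au) = 0.03111 / 3 = 0.01037 mol
m = 0.01037 × 196.97 = 2.04 g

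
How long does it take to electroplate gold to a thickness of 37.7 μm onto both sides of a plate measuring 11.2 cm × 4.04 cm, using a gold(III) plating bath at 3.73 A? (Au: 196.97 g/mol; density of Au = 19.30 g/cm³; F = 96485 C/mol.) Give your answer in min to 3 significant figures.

Plated area = 2 × 11.2 × 4.04 = 90.50 cm²
Volume = 90.50 × 37.7×10⁻⁴ cm = 0.3412 cm³
m(Au) = 0.3412 × 19.30 = 6.585 g
n(Au) = 6.585 / 196.97 = 0.03343 mol; n(e⁻) = 3 × 0.03343 = 0.1003 mol
Q = 0.1003 × 96485 = 9677 C
t = 9677 / 3.73 = 2594 s = 43.2 min

43.2 min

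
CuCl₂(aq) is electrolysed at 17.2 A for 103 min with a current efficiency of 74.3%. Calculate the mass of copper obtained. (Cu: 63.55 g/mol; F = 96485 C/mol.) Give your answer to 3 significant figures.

26.0 g

Q = 17.2 × 6180 = 1.063×10^5 C
n(e⁻) = 1.063×10^5 / 96485 = 1.102 mol
Cu²⁺ + 2e⁻ → Cu, so theoretical m(Cu) = 0.5510 × 63.55 = 35.02 g
Actual mass = 74.3% × 35.02 = 26.0 g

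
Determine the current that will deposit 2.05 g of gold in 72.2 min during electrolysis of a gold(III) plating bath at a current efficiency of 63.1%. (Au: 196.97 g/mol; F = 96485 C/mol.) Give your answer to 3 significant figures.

1.10 A

n(Au) = 2.05 / 196.97 = 0.01041 mol
Au³⁺ + 3e⁻ → Au, so n(e⁻) = 3 × 0.01041 = 0.03123 mol
Q = 0.03123 × 96485 / 0.631 = 4775 C
I = Q / t = 4775 / 4332 s = 1.10 A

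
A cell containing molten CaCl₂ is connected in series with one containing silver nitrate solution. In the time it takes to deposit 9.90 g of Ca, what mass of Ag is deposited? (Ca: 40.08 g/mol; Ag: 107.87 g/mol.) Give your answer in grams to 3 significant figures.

n(Ca) = 9.90 / 40.08 = 0.2470 mol
Ca²⁺ + 2e⁻ → Ca, so n(e⁻) = 2 × 0.2470 = 0.4940 mol
In series, the same 0.4940 mol of electrons flows through the second cell.
Ag⁺ + e⁻ → Ag, so n(Ag) = 0.4940 mol
m(Ag) = 0.4940 × 107.87 = 53.3 g

53.3 g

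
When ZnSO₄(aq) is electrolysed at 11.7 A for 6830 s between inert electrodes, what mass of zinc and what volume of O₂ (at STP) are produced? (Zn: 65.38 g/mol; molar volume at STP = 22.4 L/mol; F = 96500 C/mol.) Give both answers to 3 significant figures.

Q = 11.7 × 6830 = 79910 C; n(e⁻) = 79910 / 96500 = 0.8281 mol
Cathode: Zn²⁺ + 2e⁻ → Zn → n(Zn) = 0.8281/2 = 0.4141 mol → 27.1 g
Anode: 2H₂O → O₂ + 4H⁺ + 4e⁻ → n(O₂) = 0.8281/4 = 0.2070 mol → 4.64 L

27.1 g Zn; 4.64 L O₂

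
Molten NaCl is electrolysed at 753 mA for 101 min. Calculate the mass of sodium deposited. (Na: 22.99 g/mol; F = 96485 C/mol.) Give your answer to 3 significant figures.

Charge passed = 0.753 × 6060 = 4563 C
n(e⁻) = Q/F = 4563/96485 = 0.04729 mol
Na⁺ + e⁻ → Na, so n(Na) = 0.04729 mol
m = 0.04729 × 22.99 = 1.09 g

1.09 g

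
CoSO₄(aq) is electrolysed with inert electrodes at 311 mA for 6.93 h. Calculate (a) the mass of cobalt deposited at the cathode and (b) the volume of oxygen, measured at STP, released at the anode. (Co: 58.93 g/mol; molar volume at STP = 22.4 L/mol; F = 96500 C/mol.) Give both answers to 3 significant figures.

2.37 g Co; 0.450 L O₂

Q = 0.311 × 24948 = 7759 C; n(e⁻) = 7759 / 96500 = 0.08040 mol
Cathode: Co²⁺ + 2e⁻ → Co → n(Co) = 0.08040/2 = 0.04020 mol → 2.37 g
Anode: 2H₂O → O₂ + 4H⁺ + 4e⁻ → n(O₂) = 0.08040/4 = 0.02010 mol → 0.450 L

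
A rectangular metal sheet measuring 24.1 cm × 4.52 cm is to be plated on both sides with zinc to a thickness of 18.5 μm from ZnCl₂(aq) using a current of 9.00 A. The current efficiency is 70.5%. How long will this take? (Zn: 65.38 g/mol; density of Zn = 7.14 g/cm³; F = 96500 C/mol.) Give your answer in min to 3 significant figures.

Plated area = 2 × 24.1 × 4.52 = 217.9 cm²
Volume = 217.9 × 18.5×10⁻⁴ cm = 0.4031 cm³
m(Zn) = 0.4031 × 7.14 = 2.878 g
n(Zn) = 2.878 / 65.38 = 0.04402 mol; n(e⁻) = 2 × 0.04402 = 0.08804 mol
Q = 0.08804 × 96500 / 0.705 = 12050 C
t = 12050 / 9.00 = 1339 s = 22.3 min

22.3 min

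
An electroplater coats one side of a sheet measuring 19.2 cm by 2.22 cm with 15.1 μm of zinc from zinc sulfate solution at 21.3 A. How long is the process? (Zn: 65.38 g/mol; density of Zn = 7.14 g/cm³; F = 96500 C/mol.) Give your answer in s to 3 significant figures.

63.7 s

Plated area = 19.2 × 2.22 = 42.62 cm²
Volume = 42.62 × 15.1×10⁻⁴ cm = 0.06436 cm³
m(Zn) = 0.06436 × 7.14 = 0.4595 g
n(Zn) = 0.4595 / 65.38 = 0.007028 mol; n(e⁻) = 2 × 0.007028 = 0.01406 mol
Q = 0.01406 × 96500 = 1357 C
t = 1357 / 21.3 = 63.71 s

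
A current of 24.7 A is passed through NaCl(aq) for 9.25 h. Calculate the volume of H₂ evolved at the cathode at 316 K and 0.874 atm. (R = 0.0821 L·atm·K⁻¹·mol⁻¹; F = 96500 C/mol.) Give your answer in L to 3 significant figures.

127 L

Q = 24.7 A × 33300 s = 8.225×10^5 C
n(e⁻) = 8.225×10^5 / 96500 = 8.523 mol
2H⁺ + 2e⁻ → H₂, so n(H₂) = 8.523 / 2 = 4.262 mol
V = nRT/P = 4.262 × 0.0821 × 316 / 0.874 = 126.5 L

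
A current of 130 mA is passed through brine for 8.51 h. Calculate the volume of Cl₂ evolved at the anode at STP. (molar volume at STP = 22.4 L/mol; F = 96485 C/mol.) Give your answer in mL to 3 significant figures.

462 mL

Q = 0.130 A × 30636 s = 3983 C
Moles of electrons = 3983 / 96485 = 0.04128 mol
2Cl⁻ → Cl₂ + 2e⁻, so n(Cl₂) = 0.04128 / 2 = 0.02064 mol
V = 0.02064 × 22.4 = 0.4623 L
= 462 mL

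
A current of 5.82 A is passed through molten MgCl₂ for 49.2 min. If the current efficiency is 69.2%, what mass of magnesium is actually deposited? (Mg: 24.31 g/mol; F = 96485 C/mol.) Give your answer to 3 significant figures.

1.50 g

Q = 5.82 × 2952 = 17180 C
n(e⁻) = 17180 / 96485 = 0.1781 mol
Mg²⁺ + 2e⁻ → Mg, so theoretical m(Mg) = 0.08905 × 24.31 = 2.165 g
Actual mass = 69.2% × 2.165 = 1.50 g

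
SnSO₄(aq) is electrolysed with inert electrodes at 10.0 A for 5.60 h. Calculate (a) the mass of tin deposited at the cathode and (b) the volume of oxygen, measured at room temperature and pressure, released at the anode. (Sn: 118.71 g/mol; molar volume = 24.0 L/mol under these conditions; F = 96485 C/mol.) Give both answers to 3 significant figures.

Q = 10.0 × 20160 = 2.016×10^5 C; n(e⁻) = 2.016×10^5 / 96485 = 2.089 mol
Cathode: Sn²⁺ + 2e⁻ → Sn → n(Sn) = 2.089/2 = 1.045 mol → 124 g
Anode: 2H₂O → O₂ + 4H⁺ + 4e⁻ → n(O₂) = 2.089/4 = 0.5223 mol → 12.5 L

124 g Sn; 12.5 L O₂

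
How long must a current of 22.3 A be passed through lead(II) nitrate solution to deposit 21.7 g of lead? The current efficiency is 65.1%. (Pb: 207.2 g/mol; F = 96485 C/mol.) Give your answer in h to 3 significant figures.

0.387 h

n(Pb) = 21.7 / 207.2 = 0.1047 mol
Pb²⁺ + 2e⁻ → Pb, so n(e⁻) = 2 × 0.1047 = 0.2094 mol
Q = 0.2094 × 96485 / 0.651 = 31040 C
t = Q / I = 31040 / 22.3 = 1392 s = 0.387 h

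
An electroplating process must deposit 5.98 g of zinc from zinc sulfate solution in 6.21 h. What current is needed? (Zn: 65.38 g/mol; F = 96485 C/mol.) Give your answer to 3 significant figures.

0.789 A

n(Zn) = 5.98 / 65.38 = 0.09147 mol
Zn²⁺ + 2e⁻ → Zn, so n(e⁻) = 2 × 0.09147 = 0.1829 mol
Q = 0.1829 × 96485 = 17650 C
I = Q / t = 17650 / 22356 s = 0.789 A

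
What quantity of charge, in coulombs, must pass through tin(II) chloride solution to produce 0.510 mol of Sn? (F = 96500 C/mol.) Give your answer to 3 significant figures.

Sn²⁺ + 2e⁻ → Sn, so n(e⁻) = 2 × 0.510 = 1.020 mol
Q = 1.020 × 96500 = 98430 C

98400 C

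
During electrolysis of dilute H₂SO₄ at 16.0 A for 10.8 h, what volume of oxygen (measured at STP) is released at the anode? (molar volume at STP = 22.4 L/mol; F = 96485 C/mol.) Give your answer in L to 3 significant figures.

36.1 L

Q = 16.0 A × 38880 s = 6.221×10^5 C
Moles of electrons = 6.221×10^5 / 96485 = 6.448 mol
2H₂O → O₂ + 4H⁺ + 4e⁻, so n(O₂) = 6.448 / 4 = 1.612 mol
V = 1.612 × 22.4 = 36.11 L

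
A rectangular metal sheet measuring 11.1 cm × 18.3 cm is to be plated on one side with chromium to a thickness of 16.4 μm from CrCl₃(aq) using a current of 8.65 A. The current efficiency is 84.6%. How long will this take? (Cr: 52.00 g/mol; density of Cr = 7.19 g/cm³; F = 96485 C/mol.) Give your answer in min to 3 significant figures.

Plated area = 11.1 × 18.3 = 203.1 cm²
Volume = 203.1 × 16.4×10⁻⁴ cm = 0.3331 cm³
m(Cr) = 0.3331 × 7.19 = 2.395 g
n(Cr) = 2.395 / 52.00 = 0.04606 mol; n(e⁻) = 3 × 0.04606 = 0.1382 mol
Q = 0.1382 × 96485 / 0.846 = 15760 C
t = 15760 / 8.65 = 1822 s = 30.4 min

30.4 min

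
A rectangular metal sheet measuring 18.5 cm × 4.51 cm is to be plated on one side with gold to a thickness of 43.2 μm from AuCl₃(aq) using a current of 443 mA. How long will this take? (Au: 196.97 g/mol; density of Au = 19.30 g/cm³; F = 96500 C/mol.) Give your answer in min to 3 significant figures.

385 min

Plated area = 18.5 × 4.51 = 83.44 cm²
Volume = 83.44 × 43.2×10⁻⁴ cm = 0.3605 cm³
m(Au) = 0.3605 × 19.30 = 6.958 g
n(Au) = 6.958 / 196.97 = 0.03533 mol; n(e⁻) = 3 × 0.03533 = 0.1060 mol
Q = 0.1060 × 96500 = 10230 C
t = 10230 / 0.443 = 23090 s = 385 min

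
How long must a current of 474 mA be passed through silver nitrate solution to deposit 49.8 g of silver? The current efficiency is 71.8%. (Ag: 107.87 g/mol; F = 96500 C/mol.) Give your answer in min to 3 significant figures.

2180 min

n(Ag) = 49.8 / 107.87 = 0.4617 mol
Ag⁺ + e⁻ → Ag, so n(e⁻) = 0.4617 mol
Q = 0.4617 × 96500 / 0.718 = 62050 C
t = Q / I = 62050 / 0.474 = 1.309×10^5 s = 2180 min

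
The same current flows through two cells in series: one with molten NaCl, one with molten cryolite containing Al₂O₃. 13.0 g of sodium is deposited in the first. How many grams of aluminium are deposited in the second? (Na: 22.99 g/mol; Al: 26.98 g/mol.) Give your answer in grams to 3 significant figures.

5.09 g

n(Na) = 13.0 / 22.99 = 0.5655 mol
Na⁺ + e⁻ → Na, so n(e⁻) = 0.5655 mol
Same current for the same time ⇒ same n(e⁻) = 0.5655 mol in both cells.
Al³⁺ + 3e⁻ → Al, so n(Al) = 0.5655 / 3 = 0.1885 mol
m(Al) = 0.1885 × 26.98 = 5.09 g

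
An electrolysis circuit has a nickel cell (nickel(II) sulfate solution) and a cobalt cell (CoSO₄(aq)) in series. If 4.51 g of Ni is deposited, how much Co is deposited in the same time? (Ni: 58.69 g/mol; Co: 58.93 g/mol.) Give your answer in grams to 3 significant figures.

4.53 g

n(Ni) = 4.51 / 58.69 = 0.07684 mol
Ni²⁺ + 2e⁻ → Ni, so n(e⁻) = 2 × 0.07684 = 0.1537 mol
In series, the same 0.1537 mol of electrons flows through the second cell.
Co²⁺ + 2e⁻ → Co, so n(Co) = 0.1537 / 2 = 0.07685 mol
m(Co) = 0.07685 × 58.93 = 4.53 g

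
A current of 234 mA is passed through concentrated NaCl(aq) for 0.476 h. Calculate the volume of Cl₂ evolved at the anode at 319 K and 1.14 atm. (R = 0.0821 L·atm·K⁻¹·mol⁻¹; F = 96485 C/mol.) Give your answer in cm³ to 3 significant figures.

Charge passed = 0.234 × 1713.6 = 401.0 C
Moles of electrons = 401.0 / 96485 = 0.004156 mol
2Cl⁻ → Cl₂ + 2e⁻, so n(Cl₂) = 0.004156 / 2 = 0.002078 mol
V = nRT/P = 0.002078 × 0.0821 × 319 / 1.14 = 0.04774 L
= 47.7 cm³

47.7 cm³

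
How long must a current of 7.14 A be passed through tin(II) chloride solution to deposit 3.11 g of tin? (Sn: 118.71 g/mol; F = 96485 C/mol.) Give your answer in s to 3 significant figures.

n(Sn) = 3.11 / 118.71 = 0.02620 mol
Sn²⁺ + 2e⁻ → Sn, so n(e⁻) = 2 × 0.02620 = 0.05240 mol
Q = 0.05240 × 96485 = 5056 C
t = Q / I = 5056 / 7.14 = 708.1 s

708 s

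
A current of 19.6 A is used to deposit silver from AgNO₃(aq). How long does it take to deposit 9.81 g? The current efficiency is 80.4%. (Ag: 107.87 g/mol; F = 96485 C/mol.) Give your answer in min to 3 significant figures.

n(Ag) = 9.81 / 107.87 = 0.09094 mol
Ag⁺ + e⁻ → Ag, so n(e⁻) = 0.09094 mol
Q = 0.09094 × 96485 / 0.804 = 10910 C
t = Q / I = 10910 / 19.6 = 556.6 s = 9.28 min

9.28 min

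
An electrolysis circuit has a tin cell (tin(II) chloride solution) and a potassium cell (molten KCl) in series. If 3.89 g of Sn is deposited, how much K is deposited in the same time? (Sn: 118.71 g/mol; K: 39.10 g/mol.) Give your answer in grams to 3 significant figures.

n(Sn) = 3.89 / 118.71 = 0.03277 mol
Sn²⁺ + 2e⁻ → Sn, so n(e⁻) = 2 × 0.03277 = 0.06554 mol
The cells are in series, so the same charge (and hence the same n(e⁻) = 0.06554 mol) passes through both.
K⁺ + e⁻ → K, so n(K) = 0.06554 mol
m(K) = 0.06554 × 39.10 = 2.56 g

2.56 g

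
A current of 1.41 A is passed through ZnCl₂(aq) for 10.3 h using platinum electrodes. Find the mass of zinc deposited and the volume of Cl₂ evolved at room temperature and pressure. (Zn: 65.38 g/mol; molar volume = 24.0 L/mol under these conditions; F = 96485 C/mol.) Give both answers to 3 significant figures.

17.7 g Zn; 6.50 L Cl₂

Q = 1.41 × 37080 = 52280 C; n(e⁻) = 52280 / 96485 = 0.5418 mol
Cathode: Zn²⁺ + 2e⁻ → Zn → n(Zn) = 0.5418/2 = 0.2709 mol → 17.7 g
Anode: 2Cl⁻ → Cl₂ + 2e⁻ → n(Cl₂) = 0.5418/2 = 0.2709 mol → 6.50 L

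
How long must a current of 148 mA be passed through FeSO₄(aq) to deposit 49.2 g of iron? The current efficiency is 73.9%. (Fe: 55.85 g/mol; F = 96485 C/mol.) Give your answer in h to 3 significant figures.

432 h

n(Fe) = 49.2 / 55.85 = 0.8809 mol
Fe²⁺ + 2e⁻ → Fe, so n(e⁻) = 2 × 0.8809 = 1.762 mol
Q = 1.762 × 96485 / 0.739 = 2.300×10^5 C
t = Q / I = 2.300×10^5 / 0.148 = 1.554×10^6 s = 432 h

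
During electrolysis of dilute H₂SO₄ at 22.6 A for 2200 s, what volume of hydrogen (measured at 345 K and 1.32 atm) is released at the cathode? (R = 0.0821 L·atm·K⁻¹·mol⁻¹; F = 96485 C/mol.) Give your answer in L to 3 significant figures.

5.53 L

Q = 22.6 A × 2200 s = 49720 C
n(e⁻) = 49720 / 96485 = 0.5153 mol
2H⁺ + 2e⁻ → H₂, so n(H₂) = 0.5153 / 2 = 0.2577 mol
V = nRT/P = 0.2577 × 0.0821 × 345 / 1.32 = 5.530 L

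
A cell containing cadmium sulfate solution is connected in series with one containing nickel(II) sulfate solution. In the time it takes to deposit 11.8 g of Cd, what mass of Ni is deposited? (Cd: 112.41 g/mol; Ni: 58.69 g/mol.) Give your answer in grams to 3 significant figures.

6.16 g

n(Cd) = 11.8 / 112.41 = 0.1050 mol
Cd²⁺ + 2e⁻ → Cd, so n(e⁻) = 2 × 0.1050 = 0.2100 mol
The cells are in series, so the same charge (and hence the same n(e⁻) = 0.2100 mol) passes through both.
Ni²⁺ + 2e⁻ → Ni, so n(Ni) = 0.2100 / 2 = 0.1050 mol
m(Ni) = 0.1050 × 58.69 = 6.16 g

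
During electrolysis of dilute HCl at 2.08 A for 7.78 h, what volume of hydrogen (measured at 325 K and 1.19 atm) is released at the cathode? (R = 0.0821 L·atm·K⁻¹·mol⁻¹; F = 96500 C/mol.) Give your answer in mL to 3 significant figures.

6770 mL

Q = It = 2.08 × 28008 = 58260 C
n(e⁻) = 58260 / 96500 = 0.6037 mol
2H⁺ + 2e⁻ → H₂, so n(H₂) = 0.6037 / 2 = 0.3019 mol
V = nRT/P = 0.3019 × 0.0821 × 325 / 1.19 = 6.769 L
= 6770 mL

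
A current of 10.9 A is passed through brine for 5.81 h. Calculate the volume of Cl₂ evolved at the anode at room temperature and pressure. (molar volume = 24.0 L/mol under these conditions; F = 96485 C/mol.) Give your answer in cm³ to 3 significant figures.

28400 cm³

Q = 10.9 A × 20916 s = 2.280×10^5 C
n(e⁻) = Q/F = 2.280×10^5/96485 = 2.363 mol
2Cl⁻ → Cl₂ + 2e⁻, so n(Cl₂) = 2.363 / 2 = 1.182 mol
V = 1.182 × 24.0 = 28.37 L
= 28400 cm³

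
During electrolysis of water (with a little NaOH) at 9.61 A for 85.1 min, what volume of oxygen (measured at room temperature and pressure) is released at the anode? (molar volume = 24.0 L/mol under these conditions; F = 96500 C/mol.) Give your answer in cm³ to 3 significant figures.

Charge passed = 9.61 × 5106 = 49070 C
n(e⁻) = Q/F = 49070/96500 = 0.5085 mol
2H₂O → O₂ + 4H⁺ + 4e⁻, so n(O₂) = 0.5085 / 4 = 0.1271 mol
V = 0.1271 × 24.0 = 3.050 L
= 3050 cm³

3050 cm³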